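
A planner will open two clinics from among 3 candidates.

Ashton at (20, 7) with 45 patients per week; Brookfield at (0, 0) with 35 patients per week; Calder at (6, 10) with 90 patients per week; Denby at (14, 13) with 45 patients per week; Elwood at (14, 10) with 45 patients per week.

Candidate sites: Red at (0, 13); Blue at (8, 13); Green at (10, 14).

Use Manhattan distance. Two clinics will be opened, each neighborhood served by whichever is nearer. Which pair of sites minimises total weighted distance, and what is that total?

{Red, Blue}, total 2390

Evaluate every pair (each demand assigned to the nearer of the two):
  {Red, Blue}: total = 2390
  {Red, Green}: total = 2525
  {Blue, Green}: total = 2535
Best pair: {Red, Blue} with total 2390.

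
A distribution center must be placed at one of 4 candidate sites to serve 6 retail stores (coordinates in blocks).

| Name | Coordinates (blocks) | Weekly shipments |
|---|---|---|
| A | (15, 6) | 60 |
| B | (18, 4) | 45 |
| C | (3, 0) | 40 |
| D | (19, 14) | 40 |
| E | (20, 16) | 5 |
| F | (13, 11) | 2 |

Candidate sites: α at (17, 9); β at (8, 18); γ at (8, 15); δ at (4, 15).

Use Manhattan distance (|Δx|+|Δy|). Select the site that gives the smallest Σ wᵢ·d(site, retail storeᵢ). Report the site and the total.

α, total 1832 blocks

Total weighted distance at each candidate:
  α (17, 9): total = 1832
  β (8, 18): total = 3834
  γ (8, 15): total = 3268
  δ (4, 15): total = 3716
Minimum is at α with total 1832 blocks.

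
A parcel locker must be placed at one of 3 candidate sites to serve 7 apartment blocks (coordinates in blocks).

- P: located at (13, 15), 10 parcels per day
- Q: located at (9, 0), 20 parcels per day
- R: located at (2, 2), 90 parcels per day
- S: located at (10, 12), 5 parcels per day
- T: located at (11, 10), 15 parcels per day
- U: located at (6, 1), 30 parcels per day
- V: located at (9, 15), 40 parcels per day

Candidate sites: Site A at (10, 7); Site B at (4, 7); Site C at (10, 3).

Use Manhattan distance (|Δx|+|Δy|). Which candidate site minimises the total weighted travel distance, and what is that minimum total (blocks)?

Site C, total 1905 blocks

Total weighted distance at each candidate:
  Site A (10, 7): total = 2185
  Site B (4, 7): total = 2005
  Site C (10, 3): total = 1905
Minimum is at Site C with total 1905 blocks.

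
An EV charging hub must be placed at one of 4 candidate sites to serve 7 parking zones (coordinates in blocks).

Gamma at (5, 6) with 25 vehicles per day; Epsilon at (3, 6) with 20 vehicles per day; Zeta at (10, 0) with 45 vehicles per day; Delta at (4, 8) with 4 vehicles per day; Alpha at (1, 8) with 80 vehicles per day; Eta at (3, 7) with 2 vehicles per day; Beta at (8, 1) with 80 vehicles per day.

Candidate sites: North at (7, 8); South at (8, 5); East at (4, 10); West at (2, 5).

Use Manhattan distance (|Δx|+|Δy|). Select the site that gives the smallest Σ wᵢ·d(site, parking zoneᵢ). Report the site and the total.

South, total 1697 blocks

Total weighted distance at each candidate:
  North (7, 8): total = 1857
  South (8, 5): total = 1697
  East (4, 10): total = 2401
  West (2, 5): total = 1871
Minimum is at South with total 1697 blocks.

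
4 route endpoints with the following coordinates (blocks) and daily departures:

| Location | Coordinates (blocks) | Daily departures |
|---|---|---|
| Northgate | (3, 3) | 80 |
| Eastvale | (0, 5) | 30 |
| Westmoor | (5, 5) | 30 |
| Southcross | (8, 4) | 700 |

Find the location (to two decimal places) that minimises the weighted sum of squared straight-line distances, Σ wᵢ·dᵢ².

(7.13, 3.98)

The minimiser of Σwᵢ‖p−pᵢ‖² is the weighted centroid p* = (Σwᵢpᵢ)/(Σwᵢ).
Σwᵢ = 840.
Σwᵢxᵢ = 80·3 + 30·0 + 30·5 + 700·8 = 5990.
Σwᵢyᵢ = 80·3 + 30·5 + 30·5 + 700·4 = 3340.
x* = 5990/840 = 7.13, y* = 3340/840 = 3.98.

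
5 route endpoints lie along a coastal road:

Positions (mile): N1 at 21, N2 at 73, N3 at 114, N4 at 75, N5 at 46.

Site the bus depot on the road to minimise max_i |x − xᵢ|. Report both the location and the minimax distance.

The 1-center on a line is the midpoint of the two extreme points: leftmost at 21, rightmost at 114.
Optimal location = (21 + 114)/2 = 67.5; maximum distance = (114 − 21)/2 = 46.5.

location 67.5, max distance 46.5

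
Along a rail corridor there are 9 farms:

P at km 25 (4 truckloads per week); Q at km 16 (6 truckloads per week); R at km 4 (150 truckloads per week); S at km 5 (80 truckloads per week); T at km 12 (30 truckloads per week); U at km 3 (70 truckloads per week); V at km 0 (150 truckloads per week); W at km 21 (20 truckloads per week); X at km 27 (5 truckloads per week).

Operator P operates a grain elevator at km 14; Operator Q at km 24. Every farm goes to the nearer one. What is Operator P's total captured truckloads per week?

The indifferent point is the midpoint (14+24)/2 = 19; farms left of it (closer to Operator P at 14) go to Operator P, those right go to Operator Q.
  V at 0 (w=150) → Operator P
  U at 3 (w=70) → Operator P
  R at 4 (w=150) → Operator P
  S at 5 (w=80) → Operator P
  T at 12 (w=30) → Operator P
  Q at 16 (w=6) → Operator P
  W at 21 (w=20) → Operator Q
  P at 25 (w=4) → Operator Q
  X at 27 (w=5) → Operator Q
Operator P captures 486; Operator Q captures 29.

486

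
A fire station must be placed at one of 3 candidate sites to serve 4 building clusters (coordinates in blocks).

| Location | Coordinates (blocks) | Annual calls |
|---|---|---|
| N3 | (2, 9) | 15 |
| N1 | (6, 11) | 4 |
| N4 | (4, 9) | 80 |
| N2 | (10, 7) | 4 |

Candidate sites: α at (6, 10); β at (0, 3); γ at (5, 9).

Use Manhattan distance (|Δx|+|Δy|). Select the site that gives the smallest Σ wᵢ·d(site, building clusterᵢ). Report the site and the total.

Total weighted distance at each candidate:
  α (6, 10): total = 347
  β (0, 3): total = 1032
  γ (5, 9): total = 165
Minimum is at γ with total 165 blocks.

γ, total 165 blocks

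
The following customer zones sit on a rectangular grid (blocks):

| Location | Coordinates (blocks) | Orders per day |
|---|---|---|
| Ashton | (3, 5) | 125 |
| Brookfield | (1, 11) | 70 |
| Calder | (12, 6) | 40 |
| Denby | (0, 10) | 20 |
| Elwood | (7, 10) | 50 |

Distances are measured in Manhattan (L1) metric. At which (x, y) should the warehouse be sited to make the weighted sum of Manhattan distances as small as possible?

Manhattan distance separates: Σwᵢ(|x−xᵢ|+|y−yᵢ|) = Σwᵢ|x−xᵢ| + Σwᵢ|y−yᵢ|, so x and y are optimised independently as 1-D weighted medians.
Total weight W = 305; half = 152.5.
x-coordinate, sorted with cumulative weight:
  x=0 (Denby, w=20) cum 20
  x=1 (Brookfield, w=70) cum 90
  x=3 (Ashton, w=125) cum 215  ← median
  x=7 (Elwood, w=50) cum 265
  x=12 (Calder, w=40) cum 305
⇒ x* = 3
y-coordinate, sorted with cumulative weight:
  y=5 (Ashton, w=125) cum 125
  y=6 (Calder, w=40) cum 165  ← median
  y=10 (Denby, w=20) cum 185
  y=10 (Elwood, w=50) cum 235
  y=11 (Brookfield, w=70) cum 305
⇒ y* = 6

(3, 6)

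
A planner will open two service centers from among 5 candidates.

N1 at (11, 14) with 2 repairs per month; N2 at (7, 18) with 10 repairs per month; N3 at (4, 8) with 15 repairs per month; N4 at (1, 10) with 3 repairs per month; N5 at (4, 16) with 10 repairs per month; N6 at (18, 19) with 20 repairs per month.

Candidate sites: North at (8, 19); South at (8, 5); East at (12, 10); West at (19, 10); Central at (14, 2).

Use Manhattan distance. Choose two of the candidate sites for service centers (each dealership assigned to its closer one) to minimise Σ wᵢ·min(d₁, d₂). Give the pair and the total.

Evaluate every pair (each demand assigned to the nearer of the two):
  {North, South}: total = 447
  {North, East}: total = 483
  {North, West}: total = 579
  {North, Central}: total = 579
  {South, West}: total = 655
  {East, West}: total = 663
  {South, East}: total = 718
  {East, Central}: total = 763
  {South, Central}: total = 875
  {West, Central}: total = 928
Best pair: {North, South} with total 447.

{North, South}, total 447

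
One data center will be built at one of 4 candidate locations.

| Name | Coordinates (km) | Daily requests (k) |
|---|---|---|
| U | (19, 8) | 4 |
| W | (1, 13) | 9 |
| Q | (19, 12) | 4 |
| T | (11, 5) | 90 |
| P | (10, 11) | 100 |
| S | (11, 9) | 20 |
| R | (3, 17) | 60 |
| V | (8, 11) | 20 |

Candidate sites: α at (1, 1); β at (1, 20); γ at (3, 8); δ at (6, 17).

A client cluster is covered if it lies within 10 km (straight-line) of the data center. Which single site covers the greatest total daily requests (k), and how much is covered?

γ, covering 299

Coverage radius r = 10 km; a point is covered iff (Δx)²+(Δy)² ≤ 10² = 100.
  α (1, 1): covers {none} → 0
  β (1, 20): covers {W, R} → 69
  γ (3, 8): covers {W, T, P, S, R, V} → 299
  δ (6, 17): covers {W, P, S, R, V} → 209
Maximum coverage at γ: 299 daily requests (k).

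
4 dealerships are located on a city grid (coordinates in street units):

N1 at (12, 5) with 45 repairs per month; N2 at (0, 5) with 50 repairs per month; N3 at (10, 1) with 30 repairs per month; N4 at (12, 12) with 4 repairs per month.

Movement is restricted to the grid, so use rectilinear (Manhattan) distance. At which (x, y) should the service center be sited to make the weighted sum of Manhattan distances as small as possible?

(10, 5)

Manhattan distance separates: Σwᵢ(|x−xᵢ|+|y−yᵢ|) = Σwᵢ|x−xᵢ| + Σwᵢ|y−yᵢ|, so x and y are optimised independently as 1-D weighted medians.
Total weight W = 129; half = 64.5.
x-coordinate, sorted with cumulative weight:
  x=0 (N2, w=50) cum 50
  x=10 (N3, w=30) cum 80  ← median
  x=12 (N1, w=45) cum 125
  x=12 (N4, w=4) cum 129
⇒ x* = 10
y-coordinate, sorted with cumulative weight:
  y=1 (N3, w=30) cum 30
  y=5 (N1, w=45) cum 75  ← median
  y=5 (N2, w=50) cum 125
  y=12 (N4, w=4) cum 129
⇒ y* = 5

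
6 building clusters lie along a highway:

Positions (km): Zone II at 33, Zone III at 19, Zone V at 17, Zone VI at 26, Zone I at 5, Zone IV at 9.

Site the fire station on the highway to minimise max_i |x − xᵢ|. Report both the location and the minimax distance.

location 19, max distance 14

The 1-center on a line is the midpoint of the two extreme points: leftmost at 5, rightmost at 33.
Optimal location = (5 + 33)/2 = 19; maximum distance = (33 − 5)/2 = 14.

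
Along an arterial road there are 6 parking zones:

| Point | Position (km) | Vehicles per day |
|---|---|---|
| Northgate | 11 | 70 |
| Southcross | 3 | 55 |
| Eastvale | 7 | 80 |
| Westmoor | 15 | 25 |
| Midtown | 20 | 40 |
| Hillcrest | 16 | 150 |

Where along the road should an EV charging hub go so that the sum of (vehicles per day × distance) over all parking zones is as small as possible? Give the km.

For a sum of weighted absolute distances on a line, the optimum is the weighted median (not the mean). Total weight W = 420; half-weight = 210.
Sort by position and accumulate weight:
  km 3 (Southcross, w=55) → cum 55
  km 7 (Eastvale, w=80) → cum 135
  km 11 (Northgate, w=70) → cum 205
  km 15 (Westmoor, w=25) → cum 230  ≥ 210 → median here
  km 16 (Hillcrest, w=150) → cum 380
  km 20 (Midtown, w=40) → cum 420
Optimal location: km 15.

x = 15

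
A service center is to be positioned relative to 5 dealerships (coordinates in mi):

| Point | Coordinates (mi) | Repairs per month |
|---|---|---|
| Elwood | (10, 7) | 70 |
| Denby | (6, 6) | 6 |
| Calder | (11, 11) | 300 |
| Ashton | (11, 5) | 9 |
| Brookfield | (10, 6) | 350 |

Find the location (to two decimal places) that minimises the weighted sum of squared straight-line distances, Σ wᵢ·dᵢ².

(10.39, 8.12)

The minimiser of Σwᵢ‖p−pᵢ‖² is the weighted centroid p* = (Σwᵢpᵢ)/(Σwᵢ).
Σwᵢ = 735.
Σwᵢxᵢ = 70·10 + 6·6 + 300·11 + 9·11 + 350·10 = 7635.
Σwᵢyᵢ = 70·7 + 6·6 + 300·11 + 9·5 + 350·6 = 5971.
x* = 7635/735 = 10.39, y* = 5971/735 = 8.12.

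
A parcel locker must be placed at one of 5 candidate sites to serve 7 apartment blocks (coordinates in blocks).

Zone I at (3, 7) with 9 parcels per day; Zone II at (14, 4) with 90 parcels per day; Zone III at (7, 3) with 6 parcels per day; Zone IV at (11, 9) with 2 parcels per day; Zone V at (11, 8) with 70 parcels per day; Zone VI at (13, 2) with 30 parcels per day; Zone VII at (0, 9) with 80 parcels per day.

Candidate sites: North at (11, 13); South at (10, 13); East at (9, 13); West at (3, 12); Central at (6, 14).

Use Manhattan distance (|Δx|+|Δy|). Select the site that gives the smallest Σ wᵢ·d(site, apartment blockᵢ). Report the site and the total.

North, total 3238 blocks

Total weighted distance at each candidate:
  North (11, 13): total = 3238
  South (10, 13): total = 3335
  East (9, 13): total = 3432
  West (3, 12): total = 3775
  Central (6, 14): total = 4022
Minimum is at North with total 3238 blocks.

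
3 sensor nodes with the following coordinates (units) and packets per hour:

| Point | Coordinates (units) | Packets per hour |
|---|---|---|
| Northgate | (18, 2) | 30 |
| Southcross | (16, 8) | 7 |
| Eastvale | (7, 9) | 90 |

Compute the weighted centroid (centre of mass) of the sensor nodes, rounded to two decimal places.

The minimiser of Σwᵢ‖p−pᵢ‖² is the weighted centroid p* = (Σwᵢpᵢ)/(Σwᵢ).
Σwᵢ = 127.
Σwᵢxᵢ = 30·18 + 7·16 + 90·7 = 1282.
Σwᵢyᵢ = 30·2 + 7·8 + 90·9 = 926.
x* = 1282/127 = 10.09, y* = 926/127 = 7.29.

(10.09, 7.29)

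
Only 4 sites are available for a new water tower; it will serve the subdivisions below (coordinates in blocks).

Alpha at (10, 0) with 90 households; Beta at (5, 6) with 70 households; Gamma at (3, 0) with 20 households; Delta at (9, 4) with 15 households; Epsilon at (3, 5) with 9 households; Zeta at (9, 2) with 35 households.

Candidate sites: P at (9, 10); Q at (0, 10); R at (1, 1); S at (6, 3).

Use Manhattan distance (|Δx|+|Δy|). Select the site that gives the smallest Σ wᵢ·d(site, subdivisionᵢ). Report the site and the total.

Total weighted distance at each candidate:
  P (9, 10): total = 2339
  Q (0, 10): total = 3582
  R (1, 1): total = 2124
  S (6, 3): total = 1275
Minimum is at S with total 1275 blocks.

S, total 1275 blocks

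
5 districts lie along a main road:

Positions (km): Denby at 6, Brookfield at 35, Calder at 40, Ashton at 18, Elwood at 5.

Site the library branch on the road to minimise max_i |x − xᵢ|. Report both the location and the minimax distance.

The 1-center on a line is the midpoint of the two extreme points: leftmost at 5, rightmost at 40.
Optimal location = (5 + 40)/2 = 22.5; maximum distance = (40 − 5)/2 = 17.5.

location 22.5, max distance 17.5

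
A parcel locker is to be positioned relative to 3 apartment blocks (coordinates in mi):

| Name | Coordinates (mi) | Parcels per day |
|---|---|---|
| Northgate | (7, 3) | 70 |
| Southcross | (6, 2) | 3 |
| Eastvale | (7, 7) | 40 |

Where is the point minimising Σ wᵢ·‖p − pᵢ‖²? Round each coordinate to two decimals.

The minimiser of Σwᵢ‖p−pᵢ‖² is the weighted centroid p* = (Σwᵢpᵢ)/(Σwᵢ).
Σwᵢ = 113.
Σwᵢxᵢ = 70·7 + 3·6 + 40·7 = 788.
Σwᵢyᵢ = 70·3 + 3·2 + 40·7 = 496.
x* = 788/113 = 6.97, y* = 496/113 = 4.39.

(6.97, 4.39)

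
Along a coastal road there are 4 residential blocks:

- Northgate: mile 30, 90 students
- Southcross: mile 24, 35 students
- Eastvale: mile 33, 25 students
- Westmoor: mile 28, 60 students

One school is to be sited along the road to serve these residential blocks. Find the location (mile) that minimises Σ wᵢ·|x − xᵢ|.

x = 30

For a sum of weighted absolute distances on a line, the optimum is the weighted median (not the mean). Total weight W = 210; half-weight = 105.
Sort by position and accumulate weight:
  mile 24 (Southcross, w=35) → cum 35
  mile 28 (Westmoor, w=60) → cum 95
  mile 30 (Northgate, w=90) → cum 185  ≥ 105 → median here
  mile 33 (Eastvale, w=25) → cum 210
Optimal location: mile 30.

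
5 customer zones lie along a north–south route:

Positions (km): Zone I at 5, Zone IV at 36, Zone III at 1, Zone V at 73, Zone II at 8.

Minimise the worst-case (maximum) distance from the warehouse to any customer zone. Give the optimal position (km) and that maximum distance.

location 37, max distance 36

The 1-center on a line is the midpoint of the two extreme points: leftmost at 1, rightmost at 73.
Optimal location = (1 + 73)/2 = 37; maximum distance = (73 − 1)/2 = 36.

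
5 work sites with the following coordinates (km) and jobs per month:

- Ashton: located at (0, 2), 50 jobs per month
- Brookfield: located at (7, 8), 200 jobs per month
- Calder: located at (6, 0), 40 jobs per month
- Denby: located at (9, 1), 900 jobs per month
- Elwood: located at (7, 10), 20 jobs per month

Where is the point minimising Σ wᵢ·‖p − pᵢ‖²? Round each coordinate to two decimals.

The minimiser of Σwᵢ‖p−pᵢ‖² is the weighted centroid p* = (Σwᵢpᵢ)/(Σwᵢ).
Σwᵢ = 1210.
Σwᵢxᵢ = 50·0 + 200·7 + 40·6 + 900·9 + 20·7 = 9880.
Σwᵢyᵢ = 50·2 + 200·8 + 40·0 + 900·1 + 20·10 = 2800.
x* = 9880/1210 = 8.17, y* = 2800/1210 = 2.31.

(8.17, 2.31)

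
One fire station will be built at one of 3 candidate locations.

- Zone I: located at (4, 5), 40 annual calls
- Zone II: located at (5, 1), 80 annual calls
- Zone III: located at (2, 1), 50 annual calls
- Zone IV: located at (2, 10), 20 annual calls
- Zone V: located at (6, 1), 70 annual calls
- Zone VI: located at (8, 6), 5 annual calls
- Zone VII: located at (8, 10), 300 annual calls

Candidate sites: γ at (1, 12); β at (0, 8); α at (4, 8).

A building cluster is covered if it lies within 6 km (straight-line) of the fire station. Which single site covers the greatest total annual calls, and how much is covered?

Coverage radius r = 6 km; a point is covered iff (Δx)²+(Δy)² ≤ 6² = 36.
  γ (1, 12): covers {Zone IV} → 20
  β (0, 8): covers {Zone I, Zone IV} → 60
  α (4, 8): covers {Zone I, Zone IV, Zone VI, Zone VII} → 365
Maximum coverage at α: 365 annual calls.

α, covering 365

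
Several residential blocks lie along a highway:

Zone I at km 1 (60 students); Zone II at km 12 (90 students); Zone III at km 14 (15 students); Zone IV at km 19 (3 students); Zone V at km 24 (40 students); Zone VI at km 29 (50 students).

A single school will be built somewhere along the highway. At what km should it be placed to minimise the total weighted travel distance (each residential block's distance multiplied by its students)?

x = 12

For a sum of weighted absolute distances on a line, the optimum is the weighted median (not the mean). Total weight W = 258; half-weight = 129.
Sort by position and accumulate weight:
  km 1 (Zone I, w=60) → cum 60
  km 12 (Zone II, w=90) → cum 150  ≥ 129 → median here
  km 14 (Zone III, w=15) → cum 165
  km 19 (Zone IV, w=3) → cum 168
  km 24 (Zone V, w=40) → cum 208
  km 29 (Zone VI, w=50) → cum 258
Optimal location: km 12.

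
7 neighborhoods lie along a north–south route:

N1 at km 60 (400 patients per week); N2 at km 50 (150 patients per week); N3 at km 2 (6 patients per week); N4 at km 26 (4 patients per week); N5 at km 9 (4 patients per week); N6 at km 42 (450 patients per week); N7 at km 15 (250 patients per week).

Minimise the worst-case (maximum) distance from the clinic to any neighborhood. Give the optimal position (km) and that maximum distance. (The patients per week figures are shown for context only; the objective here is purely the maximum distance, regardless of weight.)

The 1-center on a line is the midpoint of the two extreme points: leftmost at 2, rightmost at 60.
Optimal location = (2 + 60)/2 = 31; maximum distance = (60 − 2)/2 = 29.

location 31, max distance 29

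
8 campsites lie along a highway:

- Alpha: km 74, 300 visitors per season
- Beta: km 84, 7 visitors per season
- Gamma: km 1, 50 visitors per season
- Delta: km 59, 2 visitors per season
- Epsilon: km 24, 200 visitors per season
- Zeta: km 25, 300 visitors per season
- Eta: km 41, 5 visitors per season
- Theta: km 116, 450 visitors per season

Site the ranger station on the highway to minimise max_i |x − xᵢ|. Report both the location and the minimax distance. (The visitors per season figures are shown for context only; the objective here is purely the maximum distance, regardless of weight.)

The 1-center on a line is the midpoint of the two extreme points: leftmost at 1, rightmost at 116.
Optimal location = (1 + 116)/2 = 58.5; maximum distance = (116 − 1)/2 = 57.5.

location 58.5, max distance 57.5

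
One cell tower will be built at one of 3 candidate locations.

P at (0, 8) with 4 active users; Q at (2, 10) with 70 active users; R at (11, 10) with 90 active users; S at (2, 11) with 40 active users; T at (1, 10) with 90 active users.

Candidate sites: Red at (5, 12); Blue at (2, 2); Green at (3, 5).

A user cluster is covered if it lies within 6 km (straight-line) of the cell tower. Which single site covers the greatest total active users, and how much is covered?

Red, covering 200

Coverage radius r = 6 km; a point is covered iff (Δx)²+(Δy)² ≤ 6² = 36.
  Red (5, 12): covers {Q, S, T} → 200
  Blue (2, 2): covers {none} → 0
  Green (3, 5): covers {P, Q, T} → 164
Maximum coverage at Red: 200 active users.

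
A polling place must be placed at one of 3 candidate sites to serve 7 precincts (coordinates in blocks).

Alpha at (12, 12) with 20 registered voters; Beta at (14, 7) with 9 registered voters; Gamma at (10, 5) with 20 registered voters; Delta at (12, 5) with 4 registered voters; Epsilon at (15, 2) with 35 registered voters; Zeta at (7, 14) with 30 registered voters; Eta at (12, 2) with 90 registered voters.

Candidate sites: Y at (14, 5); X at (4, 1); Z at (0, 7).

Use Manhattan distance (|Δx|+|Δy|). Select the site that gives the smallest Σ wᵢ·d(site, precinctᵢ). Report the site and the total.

Y, total 1356 blocks

Total weighted distance at each candidate:
  Y (14, 5): total = 1356
  X (4, 1): total = 2482
  Z (0, 7): total = 3412
Minimum is at Y with total 1356 blocks.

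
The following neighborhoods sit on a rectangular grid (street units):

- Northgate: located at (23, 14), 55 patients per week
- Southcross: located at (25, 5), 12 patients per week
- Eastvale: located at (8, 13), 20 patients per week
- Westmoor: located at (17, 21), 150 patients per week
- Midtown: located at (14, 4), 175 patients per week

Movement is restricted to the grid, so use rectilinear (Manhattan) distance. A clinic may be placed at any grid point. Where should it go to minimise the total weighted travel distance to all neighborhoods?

Manhattan distance separates: Σwᵢ(|x−xᵢ|+|y−yᵢ|) = Σwᵢ|x−xᵢ| + Σwᵢ|y−yᵢ|, so x and y are optimised independently as 1-D weighted medians.
Total weight W = 412; half = 206.
x-coordinate, sorted with cumulative weight:
  x=8 (Eastvale, w=20) cum 20
  x=14 (Midtown, w=175) cum 195
  x=17 (Westmoor, w=150) cum 345  ← median
  x=23 (Northgate, w=55) cum 400
  x=25 (Southcross, w=12) cum 412
⇒ x* = 17
y-coordinate, sorted with cumulative weight:
  y=4 (Midtown, w=175) cum 175
  y=5 (Southcross, w=12) cum 187
  y=13 (Eastvale, w=20) cum 207  ← median
  y=14 (Northgate, w=55) cum 262
  y=21 (Westmoor, w=150) cum 412
⇒ y* = 13

(17, 13)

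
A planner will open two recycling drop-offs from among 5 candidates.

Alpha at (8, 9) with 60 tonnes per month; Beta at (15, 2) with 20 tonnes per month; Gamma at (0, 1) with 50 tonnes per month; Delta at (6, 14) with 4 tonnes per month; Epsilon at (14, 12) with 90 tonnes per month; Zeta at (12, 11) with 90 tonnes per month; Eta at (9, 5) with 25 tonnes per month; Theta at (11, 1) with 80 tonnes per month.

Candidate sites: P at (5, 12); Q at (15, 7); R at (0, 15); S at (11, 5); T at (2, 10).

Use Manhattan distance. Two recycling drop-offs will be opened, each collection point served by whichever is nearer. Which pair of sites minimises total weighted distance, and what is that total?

{Q, S}, total 2866

Evaluate every pair (each demand assigned to the nearer of the two):
  {Q, S}: total = 2866
  {S, T}: total = 3042
  {P, S}: total = 3072
  {R, S}: total = 3188
  {Q, T}: total = 3272
  {P, Q}: total = 3442
  {Q, R}: total = 3538
  {P, T}: total = 4487
  {P, R}: total = 4637
  {R, T}: total = 5408
Best pair: {Q, S} with total 2866.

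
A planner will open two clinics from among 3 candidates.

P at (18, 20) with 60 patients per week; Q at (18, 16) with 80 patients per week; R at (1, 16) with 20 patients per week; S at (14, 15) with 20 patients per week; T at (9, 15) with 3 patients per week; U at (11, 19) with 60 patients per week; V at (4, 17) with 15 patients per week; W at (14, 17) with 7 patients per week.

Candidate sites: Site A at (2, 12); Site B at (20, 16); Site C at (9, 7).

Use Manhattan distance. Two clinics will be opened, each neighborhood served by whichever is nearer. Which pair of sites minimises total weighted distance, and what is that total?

{Site A, Site B}, total 1664

Evaluate every pair (each demand assigned to the nearer of the two):
  {Site A, Site B}: total = 1664
  {Site B, Site C}: total = 2018
  {Site A, Site C}: total = 4194
Best pair: {Site A, Site B} with total 1664.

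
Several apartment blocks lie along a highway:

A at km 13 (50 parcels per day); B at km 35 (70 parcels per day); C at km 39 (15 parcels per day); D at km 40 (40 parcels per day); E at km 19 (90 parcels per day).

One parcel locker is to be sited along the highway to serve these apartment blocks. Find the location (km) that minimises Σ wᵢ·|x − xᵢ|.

x = 19

For a sum of weighted absolute distances on a line, the optimum is the weighted median (not the mean). Total weight W = 265; half-weight = 132.5.
Sort by position and accumulate weight:
  km 13 (A, w=50) → cum 50
  km 19 (E, w=90) → cum 140  ≥ 132.5 → median here
  km 35 (B, w=70) → cum 210
  km 39 (C, w=15) → cum 225
  km 40 (D, w=40) → cum 265
Optimal location: km 19.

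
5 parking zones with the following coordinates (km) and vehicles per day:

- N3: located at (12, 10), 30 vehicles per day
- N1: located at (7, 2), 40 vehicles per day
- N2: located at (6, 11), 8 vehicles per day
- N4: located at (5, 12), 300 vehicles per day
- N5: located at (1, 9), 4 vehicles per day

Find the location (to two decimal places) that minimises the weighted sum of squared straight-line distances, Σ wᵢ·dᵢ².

The minimiser of Σwᵢ‖p−pᵢ‖² is the weighted centroid p* = (Σwᵢpᵢ)/(Σwᵢ).
Σwᵢ = 382.
Σwᵢxᵢ = 30·12 + 40·7 + 8·6 + 300·5 + 4·1 = 2192.
Σwᵢyᵢ = 30·10 + 40·2 + 8·11 + 300·12 + 4·9 = 4104.
x* = 2192/382 = 5.74, y* = 4104/382 = 10.74.

(5.74, 10.74)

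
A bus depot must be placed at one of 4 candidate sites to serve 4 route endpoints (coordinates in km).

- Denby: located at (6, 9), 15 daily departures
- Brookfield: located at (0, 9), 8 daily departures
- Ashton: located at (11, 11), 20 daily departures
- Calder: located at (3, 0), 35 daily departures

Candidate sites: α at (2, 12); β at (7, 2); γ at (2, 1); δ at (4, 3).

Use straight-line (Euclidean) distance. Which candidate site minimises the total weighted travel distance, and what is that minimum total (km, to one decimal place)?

δ, total 475.8 km

Total weighted distance at each candidate:
  α (2, 12): total = 706.4
  β (7, 2): total = 538.8
  γ (2, 1): total = 518.7
  δ (4, 3): total = 475.8
Minimum is at δ with total 475.8 km.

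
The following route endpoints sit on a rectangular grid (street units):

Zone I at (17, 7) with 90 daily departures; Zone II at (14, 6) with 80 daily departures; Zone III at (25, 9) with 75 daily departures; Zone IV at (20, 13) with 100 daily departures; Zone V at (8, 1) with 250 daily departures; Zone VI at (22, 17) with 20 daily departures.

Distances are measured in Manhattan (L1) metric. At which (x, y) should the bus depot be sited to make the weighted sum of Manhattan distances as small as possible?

(14, 6)

Manhattan distance separates: Σwᵢ(|x−xᵢ|+|y−yᵢ|) = Σwᵢ|x−xᵢ| + Σwᵢ|y−yᵢ|, so x and y are optimised independently as 1-D weighted medians.
Total weight W = 615; half = 307.5.
x-coordinate, sorted with cumulative weight:
  x=8 (Zone V, w=250) cum 250
  x=14 (Zone II, w=80) cum 330  ← median
  x=17 (Zone I, w=90) cum 420
  x=20 (Zone IV, w=100) cum 520
  x=22 (Zone VI, w=20) cum 540
  x=25 (Zone III, w=75) cum 615
⇒ x* = 14
y-coordinate, sorted with cumulative weight:
  y=1 (Zone V, w=250) cum 250
  y=6 (Zone II, w=80) cum 330  ← median
  y=7 (Zone I, w=90) cum 420
  y=9 (Zone III, w=75) cum 495
  y=13 (Zone IV, w=100) cum 595
  y=17 (Zone VI, w=20) cum 615
⇒ y* = 6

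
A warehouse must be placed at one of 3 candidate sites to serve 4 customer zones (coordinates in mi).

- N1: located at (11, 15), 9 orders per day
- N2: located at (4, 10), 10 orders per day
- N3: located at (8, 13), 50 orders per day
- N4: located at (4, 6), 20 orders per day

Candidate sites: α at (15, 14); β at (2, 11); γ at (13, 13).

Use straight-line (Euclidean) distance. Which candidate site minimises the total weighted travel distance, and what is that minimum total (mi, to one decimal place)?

β, total 534.9 mi

Total weighted distance at each candidate:
  α (15, 14): total = 779.7
  β (2, 11): total = 534.9
  γ (13, 13): total = 598.4
Minimum is at β with total 534.9 mi.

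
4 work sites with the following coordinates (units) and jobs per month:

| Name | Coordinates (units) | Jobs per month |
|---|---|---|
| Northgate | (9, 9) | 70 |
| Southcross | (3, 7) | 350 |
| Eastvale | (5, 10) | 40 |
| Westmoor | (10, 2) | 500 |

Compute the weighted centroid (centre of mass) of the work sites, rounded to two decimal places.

The minimiser of Σwᵢ‖p−pᵢ‖² is the weighted centroid p* = (Σwᵢpᵢ)/(Σwᵢ).
Σwᵢ = 960.
Σwᵢxᵢ = 70·9 + 350·3 + 40·5 + 500·10 = 6880.
Σwᵢyᵢ = 70·9 + 350·7 + 40·10 + 500·2 = 4480.
x* = 6880/960 = 7.17, y* = 4480/960 = 4.67.

(7.17, 4.67)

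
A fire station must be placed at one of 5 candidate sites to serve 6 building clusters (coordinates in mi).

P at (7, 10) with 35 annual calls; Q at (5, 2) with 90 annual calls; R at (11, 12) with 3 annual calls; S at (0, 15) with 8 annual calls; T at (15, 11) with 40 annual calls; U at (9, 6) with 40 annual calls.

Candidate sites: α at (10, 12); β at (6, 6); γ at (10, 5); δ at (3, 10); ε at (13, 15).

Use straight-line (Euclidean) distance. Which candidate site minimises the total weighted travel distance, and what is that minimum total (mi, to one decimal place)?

Total weighted distance at each candidate:
  α (10, 12): total = 1666.2
  β (6, 6): total = 1157.2
  γ (10, 5): total = 1232.2
  δ (3, 10): total = 1723.7
  ε (13, 15): total = 2334.8
Minimum is at β with total 1157.2 mi.

β, total 1157.2 mi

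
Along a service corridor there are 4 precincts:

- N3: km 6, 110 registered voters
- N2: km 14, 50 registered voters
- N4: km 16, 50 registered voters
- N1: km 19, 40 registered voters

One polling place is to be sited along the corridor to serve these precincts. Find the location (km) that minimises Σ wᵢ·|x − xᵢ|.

x = 14

For a sum of weighted absolute distances on a line, the optimum is the weighted median (not the mean). Total weight W = 250; half-weight = 125.
Sort by position and accumulate weight:
  km 6 (N3, w=110) → cum 110
  km 14 (N2, w=50) → cum 160  ≥ 125 → median here
  km 16 (N4, w=50) → cum 210
  km 19 (N1, w=40) → cum 250
Optimal location: km 14.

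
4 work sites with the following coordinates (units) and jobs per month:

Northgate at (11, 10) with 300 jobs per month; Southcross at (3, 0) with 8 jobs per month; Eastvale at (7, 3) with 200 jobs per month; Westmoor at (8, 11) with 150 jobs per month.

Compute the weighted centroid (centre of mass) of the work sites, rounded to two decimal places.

(9.00, 7.98)

The minimiser of Σwᵢ‖p−pᵢ‖² is the weighted centroid p* = (Σwᵢpᵢ)/(Σwᵢ).
Σwᵢ = 658.
Σwᵢxᵢ = 300·11 + 8·3 + 200·7 + 150·8 = 5924.
Σwᵢyᵢ = 300·10 + 8·0 + 200·3 + 150·11 = 5250.
x* = 5924/658 = 9.00, y* = 5250/658 = 7.98.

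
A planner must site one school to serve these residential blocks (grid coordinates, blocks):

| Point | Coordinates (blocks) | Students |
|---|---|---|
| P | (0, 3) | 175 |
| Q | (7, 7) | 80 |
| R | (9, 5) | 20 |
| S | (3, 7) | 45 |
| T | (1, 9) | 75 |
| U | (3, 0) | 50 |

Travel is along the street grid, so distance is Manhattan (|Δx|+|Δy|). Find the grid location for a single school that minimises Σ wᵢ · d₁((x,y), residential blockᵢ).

(1, 3)

Manhattan distance separates: Σwᵢ(|x−xᵢ|+|y−yᵢ|) = Σwᵢ|x−xᵢ| + Σwᵢ|y−yᵢ|, so x and y are optimised independently as 1-D weighted medians.
Total weight W = 445; half = 222.5.
x-coordinate, sorted with cumulative weight:
  x=0 (P, w=175) cum 175
  x=1 (T, w=75) cum 250  ← median
  x=3 (S, w=45) cum 295
  x=3 (U, w=50) cum 345
  x=7 (Q, w=80) cum 425
  x=9 (R, w=20) cum 445
⇒ x* = 1
y-coordinate, sorted with cumulative weight:
  y=0 (U, w=50) cum 50
  y=3 (P, w=175) cum 225  ← median
  y=5 (R, w=20) cum 245
  y=7 (Q, w=80) cum 325
  y=7 (S, w=45) cum 370
  y=9 (T, w=75) cum 445
⇒ y* = 3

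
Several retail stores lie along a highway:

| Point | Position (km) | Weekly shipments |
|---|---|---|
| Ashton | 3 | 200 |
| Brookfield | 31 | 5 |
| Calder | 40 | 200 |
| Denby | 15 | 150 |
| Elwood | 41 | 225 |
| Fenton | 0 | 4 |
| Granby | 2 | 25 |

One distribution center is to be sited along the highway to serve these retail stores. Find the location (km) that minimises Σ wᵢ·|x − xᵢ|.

For a sum of weighted absolute distances on a line, the optimum is the weighted median (not the mean). Total weight W = 809; half-weight = 404.5.
Sort by position and accumulate weight:
  km 0 (Fenton, w=4) → cum 4
  km 2 (Granby, w=25) → cum 29
  km 3 (Ashton, w=200) → cum 229
  km 15 (Denby, w=150) → cum 379
  km 31 (Brookfield, w=5) → cum 384
  km 40 (Calder, w=200) → cum 584  ≥ 404.5 → median here
  km 41 (Elwood, w=225) → cum 809
Optimal location: km 40.

x = 40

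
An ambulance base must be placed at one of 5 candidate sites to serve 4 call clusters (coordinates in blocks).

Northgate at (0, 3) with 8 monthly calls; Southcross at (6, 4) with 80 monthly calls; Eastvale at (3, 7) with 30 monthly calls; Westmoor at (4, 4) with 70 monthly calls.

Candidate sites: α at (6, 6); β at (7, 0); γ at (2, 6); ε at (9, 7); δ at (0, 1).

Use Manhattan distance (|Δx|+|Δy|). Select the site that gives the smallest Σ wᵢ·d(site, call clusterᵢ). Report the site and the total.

α, total 632 blocks

Total weighted distance at each candidate:
  α (6, 6): total = 632
  β (7, 0): total = 1300
  γ (2, 6): total = 860
  ε (9, 7): total = 1324
  δ (0, 1): total = 1496
Minimum is at α with total 632 blocks.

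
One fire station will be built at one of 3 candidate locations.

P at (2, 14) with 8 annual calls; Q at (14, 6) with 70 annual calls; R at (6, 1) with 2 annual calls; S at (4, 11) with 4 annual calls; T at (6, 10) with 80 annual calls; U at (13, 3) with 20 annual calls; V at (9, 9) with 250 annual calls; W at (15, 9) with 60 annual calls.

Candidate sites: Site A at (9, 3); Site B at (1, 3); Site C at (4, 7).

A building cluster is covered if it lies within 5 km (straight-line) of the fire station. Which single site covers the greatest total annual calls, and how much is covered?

Coverage radius r = 5 km; a point is covered iff (Δx)²+(Δy)² ≤ 5² = 25.
  Site A (9, 3): covers {R, U} → 22
  Site B (1, 3): covers {none} → 0
  Site C (4, 7): covers {S, T} → 84
Maximum coverage at Site C: 84 annual calls.

Site C, covering 84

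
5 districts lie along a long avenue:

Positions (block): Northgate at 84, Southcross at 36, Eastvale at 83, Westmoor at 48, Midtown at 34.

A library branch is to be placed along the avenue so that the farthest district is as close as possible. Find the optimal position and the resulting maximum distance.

location 59, max distance 25

The 1-center on a line is the midpoint of the two extreme points: leftmost at 34, rightmost at 84.
Optimal location = (34 + 84)/2 = 59; maximum distance = (84 − 34)/2 = 25.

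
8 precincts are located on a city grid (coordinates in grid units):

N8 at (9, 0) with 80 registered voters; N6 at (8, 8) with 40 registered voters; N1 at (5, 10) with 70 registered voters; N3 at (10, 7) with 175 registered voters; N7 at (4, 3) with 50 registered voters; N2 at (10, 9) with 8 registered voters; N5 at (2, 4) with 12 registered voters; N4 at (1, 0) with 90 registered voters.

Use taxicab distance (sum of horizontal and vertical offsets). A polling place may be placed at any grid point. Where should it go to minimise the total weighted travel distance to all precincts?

(9, 7)

Manhattan distance separates: Σwᵢ(|x−xᵢ|+|y−yᵢ|) = Σwᵢ|x−xᵢ| + Σwᵢ|y−yᵢ|, so x and y are optimised independently as 1-D weighted medians.
Total weight W = 525; half = 262.5.
x-coordinate, sorted with cumulative weight:
  x=1 (N4, w=90) cum 90
  x=2 (N5, w=12) cum 102
  x=4 (N7, w=50) cum 152
  x=5 (N1, w=70) cum 222
  x=8 (N6, w=40) cum 262
  x=9 (N8, w=80) cum 342  ← median
  x=10 (N3, w=175) cum 517
  x=10 (N2, w=8) cum 525
⇒ x* = 9
y-coordinate, sorted with cumulative weight:
  y=0 (N8, w=80) cum 80
  y=0 (N4, w=90) cum 170
  y=3 (N7, w=50) cum 220
  y=4 (N5, w=12) cum 232
  y=7 (N3, w=175) cum 407  ← median
  y=8 (N6, w=40) cum 447
  y=9 (N2, w=8) cum 455
  y=10 (N1, w=70) cum 525
⇒ y* = 7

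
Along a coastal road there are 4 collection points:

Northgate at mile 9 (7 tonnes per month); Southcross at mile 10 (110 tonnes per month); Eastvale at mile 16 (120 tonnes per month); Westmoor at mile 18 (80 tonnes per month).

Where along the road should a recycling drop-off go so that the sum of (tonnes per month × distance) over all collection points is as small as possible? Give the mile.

For a sum of weighted absolute distances on a line, the optimum is the weighted median (not the mean). Total weight W = 317; half-weight = 158.5.
Sort by position and accumulate weight:
  mile 9 (Northgate, w=7) → cum 7
  mile 10 (Southcross, w=110) → cum 117
  mile 16 (Eastvale, w=120) → cum 237  ≥ 158.5 → median here
  mile 18 (Westmoor, w=80) → cum 317
Optimal location: mile 16.

x = 16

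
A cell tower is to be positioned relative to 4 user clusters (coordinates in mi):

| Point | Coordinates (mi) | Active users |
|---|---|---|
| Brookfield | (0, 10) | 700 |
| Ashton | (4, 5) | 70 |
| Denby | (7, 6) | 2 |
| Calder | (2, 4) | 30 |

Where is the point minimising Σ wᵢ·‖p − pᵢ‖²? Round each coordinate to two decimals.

The minimiser of Σwᵢ‖p−pᵢ‖² is the weighted centroid p* = (Σwᵢpᵢ)/(Σwᵢ).
Σwᵢ = 802.
Σwᵢxᵢ = 700·0 + 70·4 + 2·7 + 30·2 = 354.
Σwᵢyᵢ = 700·10 + 70·5 + 2·6 + 30·4 = 7482.
x* = 354/802 = 0.44, y* = 7482/802 = 9.33.

(0.44, 9.33)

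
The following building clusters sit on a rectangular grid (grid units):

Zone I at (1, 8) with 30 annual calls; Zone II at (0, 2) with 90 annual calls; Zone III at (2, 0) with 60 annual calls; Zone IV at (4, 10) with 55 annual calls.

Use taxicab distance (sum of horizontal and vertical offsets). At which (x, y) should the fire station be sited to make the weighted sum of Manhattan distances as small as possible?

(1, 2)

Manhattan distance separates: Σwᵢ(|x−xᵢ|+|y−yᵢ|) = Σwᵢ|x−xᵢ| + Σwᵢ|y−yᵢ|, so x and y are optimised independently as 1-D weighted medians.
Total weight W = 235; half = 117.5.
x-coordinate, sorted with cumulative weight:
  x=0 (Zone II, w=90) cum 90
  x=1 (Zone I, w=30) cum 120  ← median
  x=2 (Zone III, w=60) cum 180
  x=4 (Zone IV, w=55) cum 235
⇒ x* = 1
y-coordinate, sorted with cumulative weight:
  y=0 (Zone III, w=60) cum 60
  y=2 (Zone II, w=90) cum 150  ← median
  y=8 (Zone I, w=30) cum 180
  y=10 (Zone IV, w=55) cum 235
⇒ y* = 2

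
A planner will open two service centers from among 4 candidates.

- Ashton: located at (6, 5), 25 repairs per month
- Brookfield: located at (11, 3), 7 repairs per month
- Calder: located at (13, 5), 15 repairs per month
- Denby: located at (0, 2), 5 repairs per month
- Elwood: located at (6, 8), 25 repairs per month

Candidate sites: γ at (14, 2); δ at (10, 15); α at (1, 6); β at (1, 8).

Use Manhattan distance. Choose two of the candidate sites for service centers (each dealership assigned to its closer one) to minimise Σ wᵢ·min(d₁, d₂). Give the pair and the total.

{γ, α}, total 438

Evaluate every pair (each demand assigned to the nearer of the two):
  {γ, α}: total = 438
  {γ, β}: total = 448
  {α, β}: total = 586
  {δ, α}: total = 636
  {δ, β}: total = 646
  {γ, δ}: total = 708
Best pair: {γ, α} with total 438.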